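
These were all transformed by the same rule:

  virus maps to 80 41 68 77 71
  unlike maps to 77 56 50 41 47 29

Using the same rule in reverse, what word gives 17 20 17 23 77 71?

abacus

v(#22)→80 and i(#9)→41: differences scale by 3, so n = 3·pos + 14. Each letter becomes 3×(its alphabet position, a=1..z=26) + 14.
Reversing it on 17 20 17 23 77 71: 17→(17−14)÷3=1=a, 20→(20−14)÷3=2=b, 17→(17−14)÷3=1=a, 23→(23−14)÷3=3=c, 77→(77−14)÷3=21=u, 71→(71−14)÷3=19=s.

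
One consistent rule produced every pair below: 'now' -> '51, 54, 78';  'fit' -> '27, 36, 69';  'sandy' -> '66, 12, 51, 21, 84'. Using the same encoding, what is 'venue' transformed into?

75, 24, 51, 72, 24

n(#14)→51 and o(#15)→54: differences scale by 3, so n = 3·pos + 9. Each letter becomes 3×(its alphabet position, a=1..z=26) + 9.
For venue: v=22→75, e=5→24, n=14→51, u=21→72, e=5→24.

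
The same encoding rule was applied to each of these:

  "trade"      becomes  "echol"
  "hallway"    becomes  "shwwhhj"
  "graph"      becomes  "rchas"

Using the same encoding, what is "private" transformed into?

The shift depends on letter class: consonant t→e is +11, but vowel a→h is +7. Vowels shift forward by 7 and consonants shift forward by 11.
On private: p(cons)+11=a, r(cons)+11=c, i(vowel)+7=p, v(cons)+11=g, a(vowel)+7=h, t(cons)+11=e, e(vowel)+7=l.

acpghel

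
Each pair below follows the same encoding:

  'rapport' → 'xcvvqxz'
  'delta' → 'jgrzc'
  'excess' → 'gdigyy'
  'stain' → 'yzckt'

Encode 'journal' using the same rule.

The rule splits by letter class: vowels +2, consonants +6.
For journal: j(cons)+6=p, o(vowel)+2=q, u(vowel)+2=w, r(cons)+6=x, n(cons)+6=t, a(vowel)+2=c, l(cons)+6=r.

pqwxtcr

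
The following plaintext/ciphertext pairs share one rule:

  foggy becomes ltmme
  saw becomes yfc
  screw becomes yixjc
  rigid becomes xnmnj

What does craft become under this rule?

The shift depends on letter class: consonant f→l is +6, but vowel o→t is +5. Vowels shift forward by 5 and consonants shift forward by 6.
Applying it to craft: c(cons)+6=i, r(cons)+6=x, a(vowel)+5=f, f(cons)+6=l, t(cons)+6=z.

ixflz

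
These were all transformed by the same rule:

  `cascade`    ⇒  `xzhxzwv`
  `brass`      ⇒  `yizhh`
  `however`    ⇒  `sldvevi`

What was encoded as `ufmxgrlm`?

function

Each letter is replaced by its mirror in the alphabet: a↔z, b↔y, c↔x, and so on (the Atbash cipher).
Decoding ufmxgrlm: u↔f, f↔u, m↔n, x↔c, g↔t, r↔i, l↔o, m↔n.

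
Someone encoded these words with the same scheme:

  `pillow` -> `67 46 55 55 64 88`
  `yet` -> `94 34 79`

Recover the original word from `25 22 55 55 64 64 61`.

p(#16)→67 and i(#9)→46: differences scale by 3, so n = 3·pos + 19. Each letter becomes 3×(its alphabet position, a=1..z=26) + 19.
Decoding 25 22 55 55 64 64 61: 25→(25−19)÷3=2=b, 22→(22−19)÷3=1=a, 55→(55−19)÷3=12=l, 55→(55−19)÷3=12=l, 64→(64−19)÷3=15=o, 64→(64−19)÷3=15=o, 61→(61−19)÷3=14=n.

balloon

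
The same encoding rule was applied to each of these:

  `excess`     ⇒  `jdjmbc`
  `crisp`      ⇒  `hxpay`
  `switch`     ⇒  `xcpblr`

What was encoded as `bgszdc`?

walrus

In excess: e→j is +5, x→d is +6, c→j is +7, e→m is +8 — the shift increases by 1 each position. Letter i (0-indexed) is shifted by i+5, so successive shifts are 5, 6, 7, ….
Decoding bgszdc: b−5=w, g−6=a, s−7=l, z−8=r, d−9=u, c−10=s.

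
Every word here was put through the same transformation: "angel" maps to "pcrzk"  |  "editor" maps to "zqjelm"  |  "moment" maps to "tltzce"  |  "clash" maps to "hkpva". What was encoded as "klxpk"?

a(0)→p(15) and n(13)→c(2) fit y≡9x+15 (mod 26); the inverse of 9 mod 26 is 3. Each letter's alphabet position (a=0..z=25) is mapped through 9·x+15 mod 26 — an affine cipher.
Reversing it on klxpk: k(10)→3·(10−15)≡11=l; l(11)→3·(11−15)≡14=o; x(23)→3·(23−15)≡24=y; p(15)→3·(15−15)≡0=a; k(10)→3·(10−15)≡11=l (all mod 26).

loyal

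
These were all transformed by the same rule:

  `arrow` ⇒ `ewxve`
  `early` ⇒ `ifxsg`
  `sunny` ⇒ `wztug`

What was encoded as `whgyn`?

In arrow: a→e is +4, r→w is +5, r→x is +6, o→v is +7 — the shift increases by 1 each position. Letter i (0-indexed) is shifted by i+4, so successive shifts are 4, 5, 6, ….
Decoding whgyn: w−4=s, h−5=c, g−6=a, y−7=r, n−8=f.

scarf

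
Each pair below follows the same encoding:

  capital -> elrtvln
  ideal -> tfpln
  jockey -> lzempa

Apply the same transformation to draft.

The shift depends on letter class: consonant c→e is +2, but vowel a→l is +11. Two shifts are in play — +11 for a/e/i/o/u, +2 for every other letter.
For draft: d(cons)+2=f, r(cons)+2=t, a(vowel)+11=l, f(cons)+2=h, t(cons)+2=v.

ftlhv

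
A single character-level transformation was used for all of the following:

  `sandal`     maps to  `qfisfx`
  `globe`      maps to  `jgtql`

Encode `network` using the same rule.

The word is reversed, then every letter is shifted forward by 5.
On network: reverse → krowten; then shift: k+5=p, r+5=w, o+5=t, w+5=b, t+5=y, e+5=j, n+5=s.

pwtbyjs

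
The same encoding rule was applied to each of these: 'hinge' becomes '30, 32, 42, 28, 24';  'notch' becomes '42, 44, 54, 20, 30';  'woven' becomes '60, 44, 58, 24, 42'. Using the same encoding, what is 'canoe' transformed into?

h(#8)→30 and i(#9)→32: differences scale by 2, so n = 2·pos + 14. With a=1..z=26, the number is 2·pos + 14.
Applying it to canoe: c=3→20, a=1→16, n=14→42, o=15→44, e=5→24.

20, 16, 42, 44, 24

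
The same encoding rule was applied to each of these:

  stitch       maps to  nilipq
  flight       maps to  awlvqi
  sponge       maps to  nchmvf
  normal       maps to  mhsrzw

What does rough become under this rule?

s(18)→n(13) and t(19)→i(8) fit y≡21x+25 (mod 26); the inverse of 21 mod 26 is 5. This is an affine cipher: with a=0,…,z=25, each position x becomes (21x+25) mod 26.
On rough: r(17)→21·17+25≡18=s; o(14)→21·14+25≡7=h; u(20)→21·20+25≡3=d; g(6)→21·6+25≡21=v; h(7)→21·7+25≡16=q (all mod 26).

shdvq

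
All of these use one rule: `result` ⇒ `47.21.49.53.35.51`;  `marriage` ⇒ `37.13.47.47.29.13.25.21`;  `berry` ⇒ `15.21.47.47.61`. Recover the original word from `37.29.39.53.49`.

minus

With a=1..z=26, the number is 2·pos + 11.
Decoding 37.29.39.53.49: 37→(37−11)÷2=13=m, 29→(29−11)÷2=9=i, 39→(39−11)÷2=14=n, 53→(53−11)÷2=21=u, 49→(49−11)÷2=19=s.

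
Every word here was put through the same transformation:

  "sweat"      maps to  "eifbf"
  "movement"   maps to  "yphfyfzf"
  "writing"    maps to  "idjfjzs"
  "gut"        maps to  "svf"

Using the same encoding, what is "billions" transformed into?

The shift depends on letter class: consonant s→e is +12, but vowel e→f is +1. Vowels shift forward by 1 and consonants shift forward by 12.
On billions: b(cons)+12=n, i(vowel)+1=j, l(cons)+12=x, l(cons)+12=x, i(vowel)+1=j, o(vowel)+1=p, n(cons)+12=z, s(cons)+12=e.

njxxjpze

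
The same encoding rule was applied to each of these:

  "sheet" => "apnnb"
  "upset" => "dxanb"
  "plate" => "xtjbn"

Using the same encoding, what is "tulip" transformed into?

The shift depends on letter class: consonant s→a is +8, but vowel e→n is +9. Two shifts are in play — +9 for a/e/i/o/u, +8 for every other letter.
On tulip: t(cons)+8=b, u(vowel)+9=d, l(cons)+8=t, i(vowel)+9=r, p(cons)+8=x.

bdtrx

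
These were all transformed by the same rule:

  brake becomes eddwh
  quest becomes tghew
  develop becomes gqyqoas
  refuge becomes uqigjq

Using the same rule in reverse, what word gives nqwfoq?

kettle

Shifts by position in brake: pos 0: b→e (+3), pos 1: r→d (+12), pos 2: a→d (+3), pos 3: k→w (+12) — repeating every 2. It's a Vigenère-style cipher with numeric key [3,12]: position i shifts by key[i mod 2].
Reversing it on nqwfoq: n−3=k, q−12=e, w−3=t, f−12=t, o−3=l, q−12=e.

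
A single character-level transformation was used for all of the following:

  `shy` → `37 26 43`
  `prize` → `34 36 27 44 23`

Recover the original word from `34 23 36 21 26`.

perch

s is letter #19 and maps to 37: an offset of 18. Each letter is replaced by its alphabet position (a=1..z=26) + 18.
Decoding 34 23 36 21 26: 34→(34−18)÷1=16=p, 23→(23−18)÷1=5=e, 36→(36−18)÷1=18=r, 21→(21−18)÷1=3=c, 26→(26−18)÷1=8=h.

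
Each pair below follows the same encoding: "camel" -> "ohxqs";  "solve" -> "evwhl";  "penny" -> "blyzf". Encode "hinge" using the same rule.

Shifts by position in camel: pos 0: c→o (+12), pos 1: a→h (+7), pos 2: m→x (+11), pos 3: e→q (+12), pos 4: l→s (+7) — repeating every 3. It's a Vigenère-style cipher with numeric key [12,7,11]: position i shifts by key[i mod 3].
On hinge: h+12=t, i+7=p, n+11=y, g+12=s, e+7=l.

tpysl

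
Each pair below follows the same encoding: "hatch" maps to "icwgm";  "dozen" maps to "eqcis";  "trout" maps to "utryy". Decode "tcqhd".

In hatch: h→i is +1, a→c is +2, t→w is +3, c→g is +4 — the shift increases by 1 each position. Each letter shifts forward by (position + 1), i.e. 1, 2, 3, … — the shift grows by one for each successive letter.
Undoing it on tcqhd: t−1=s, c−2=a, q−3=n, h−4=d, d−5=y.

sandy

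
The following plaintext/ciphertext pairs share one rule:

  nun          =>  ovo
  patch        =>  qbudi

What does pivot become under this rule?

Compare letters: n→o is +1, u→v is +1, n→o is +1 — a constant shift. Each letter is shifted forward by 1 in the alphabet (a Caesar shift of +1).
On pivot: p+1=q, i+1=j, v+1=w, o+1=p, t+1=u.

qjwpu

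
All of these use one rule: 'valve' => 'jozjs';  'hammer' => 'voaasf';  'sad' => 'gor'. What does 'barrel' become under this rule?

poffsz

Compare letters: v→j is +14, a→o is +14, l→z is +14 — a constant shift. It's a constant shift of +14 (ROT14).
For barrel: b+14=p, a+14=o, r+14=f, r+14=f, e+14=s, l+14=z.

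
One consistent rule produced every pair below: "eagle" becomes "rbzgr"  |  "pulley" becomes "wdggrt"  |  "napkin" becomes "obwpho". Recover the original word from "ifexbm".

e(4)→r(17) and a(0)→b(1) fit y≡17x+1 (mod 26); the inverse of 17 mod 26 is 23. Treating letters as 0–25, the rule is x ↦ 17x + 1 (mod 26).
Decoding ifexbm: i(8)→23·(8−1)≡5=f; f(5)→23·(5−1)≡14=o; e(4)→23·(4−1)≡17=r; x(23)→23·(23−1)≡12=m; b(1)→23·(1−1)≡0=a; m(12)→23·(12−1)≡19=t (all mod 26).

format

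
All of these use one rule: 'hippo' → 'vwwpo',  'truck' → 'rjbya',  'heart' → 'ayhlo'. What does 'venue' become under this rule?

Read the word backwards and shift each letter +7.
For venue: reverse → eunev; then shift: e+7=l, u+7=b, n+7=u, e+7=l, v+7=c.

lbulc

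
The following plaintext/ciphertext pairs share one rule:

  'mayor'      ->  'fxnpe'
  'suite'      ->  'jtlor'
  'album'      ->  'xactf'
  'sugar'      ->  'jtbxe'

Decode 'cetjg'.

brush

m(12)→f(5) and a(0)→x(23) fit y≡5x+23 (mod 26); the inverse of 5 mod 26 is 21. Each letter's alphabet position (a=0..z=25) is mapped through 5·x+23 mod 26 — an affine cipher.
Undoing it on cetjg: c(2)→21·(2−23)≡1=b; e(4)→21·(4−23)≡17=r; t(19)→21·(19−23)≡20=u; j(9)→21·(9−23)≡18=s; g(6)→21·(6−23)≡7=h (all mod 26).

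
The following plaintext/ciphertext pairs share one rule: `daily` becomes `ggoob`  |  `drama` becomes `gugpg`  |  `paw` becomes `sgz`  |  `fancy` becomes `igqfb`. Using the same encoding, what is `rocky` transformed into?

The shift depends on letter class: consonant d→g is +3, but vowel a→g is +6. Two shifts are in play — +6 for a/e/i/o/u, +3 for every other letter.
On rocky: r(cons)+3=u, o(vowel)+6=u, c(cons)+3=f, k(cons)+3=n, y(cons)+3=b.

uufnb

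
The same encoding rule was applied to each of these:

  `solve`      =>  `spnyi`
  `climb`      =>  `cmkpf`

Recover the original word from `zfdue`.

In solve: s→s is +0, o→p is +1, l→n is +2, v→y is +3 — the shift increases by 1 each position. The shift increases by 1 at each position, starting from +0: 0, 1, 2, ….
Undoing it on zfdue: z−0=z, f−1=e, d−2=b, u−3=r, e−4=a.

zebra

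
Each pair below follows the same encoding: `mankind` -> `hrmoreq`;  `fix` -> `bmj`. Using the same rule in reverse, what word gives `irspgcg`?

Read the word backwards and shift each letter +4.
Undoing it on irspgcg: shift back: i−4=e, r−4=n, s−4=o, p−4=l, g−4=c, c−4=y, g−4=c → enolcyc; then reverse → cyclone.

cyclone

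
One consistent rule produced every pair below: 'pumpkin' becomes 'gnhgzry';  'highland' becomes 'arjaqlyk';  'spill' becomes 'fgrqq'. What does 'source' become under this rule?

fpnotb

p(15)→g(6) and u(20)→n(13) fit y≡17x+11 (mod 26); the inverse of 17 mod 26 is 23. Treating letters as 0–25, the rule is x ↦ 17x + 11 (mod 26).
For source: s(18)→17·18+11≡5=f; o(14)→17·14+11≡15=p; u(20)→17·20+11≡13=n; r(17)→17·17+11≡14=o; c(2)→17·2+11≡19=t; e(4)→17·4+11≡1=b (all mod 26).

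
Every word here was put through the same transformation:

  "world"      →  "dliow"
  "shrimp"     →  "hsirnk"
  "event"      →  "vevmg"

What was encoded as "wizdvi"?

drawer

Each pair mirrors across the alphabet (w↔d, o↔l, r↔i): positions sum to 25. Each letter is replaced by its mirror in the alphabet: a↔z, b↔y, c↔x, and so on (the Atbash cipher).
Decoding wizdvi: w↔d, i↔r, z↔a, d↔w, v↔e, i↔r.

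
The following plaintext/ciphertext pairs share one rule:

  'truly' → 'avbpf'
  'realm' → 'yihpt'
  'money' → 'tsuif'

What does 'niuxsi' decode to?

gentle

Shifts by position in truly: pos 0: t→a (+7), pos 1: r→v (+4), pos 2: u→b (+7), pos 3: l→p (+4) — repeating every 2. It's a Vigenère-style cipher with numeric key [7,4]: position i shifts by key[i mod 2].
Decoding niuxsi: n−7=g, i−4=e, u−7=n, x−4=t, s−7=l, i−4=e.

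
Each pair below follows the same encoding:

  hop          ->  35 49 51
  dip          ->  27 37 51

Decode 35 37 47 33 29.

The formula is n = 2×(alphabet index, a=1) + 19.
Decoding 35 37 47 33 29: 35→(35−19)÷2=8=h, 37→(37−19)÷2=9=i, 47→(47−19)÷2=14=n, 33→(33−19)÷2=7=g, 29→(29−19)÷2=5=e.

hinge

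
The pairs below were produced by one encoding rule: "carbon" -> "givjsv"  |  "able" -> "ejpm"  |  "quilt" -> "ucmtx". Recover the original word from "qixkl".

match

Shifts by position in carbon: pos 0: c→g (+4), pos 1: a→i (+8), pos 2: r→v (+4), pos 3: b→j (+8) — repeating every 2. The shifts repeat in a cycle of length 2: positions 0,1,… shift by +4, +8, then the pattern repeats.
Decoding qixkl: q−4=m, i−8=a, x−4=t, k−8=c, l−4=h.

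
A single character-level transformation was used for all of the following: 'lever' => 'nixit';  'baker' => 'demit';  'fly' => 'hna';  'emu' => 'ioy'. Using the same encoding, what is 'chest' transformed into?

Vowels shift forward by 4 and consonants shift forward by 2.
For chest: c(cons)+2=e, h(cons)+2=j, e(vowel)+4=i, s(cons)+2=u, t(cons)+2=v.

ejiuv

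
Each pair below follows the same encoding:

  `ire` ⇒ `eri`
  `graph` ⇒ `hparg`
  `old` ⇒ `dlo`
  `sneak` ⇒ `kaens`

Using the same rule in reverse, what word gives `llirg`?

The output letters match the input read backwards: ire reversed is eri. The word is simply reversed.
Reversing it on llirg: then reverse → grill.

grill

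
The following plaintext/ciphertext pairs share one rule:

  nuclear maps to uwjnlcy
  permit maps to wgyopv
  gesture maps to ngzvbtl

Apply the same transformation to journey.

Shifts by position in nuclear: pos 0: n→u (+7), pos 1: u→w (+2), pos 2: c→j (+7), pos 3: l→n (+2) — repeating every 2. A repeating key of period 2 is used — shifts +7, +2 over and over.
For journey: j+7=q, o+2=q, u+7=b, r+2=t, n+7=u, e+2=g, y+7=f.

qqbtugf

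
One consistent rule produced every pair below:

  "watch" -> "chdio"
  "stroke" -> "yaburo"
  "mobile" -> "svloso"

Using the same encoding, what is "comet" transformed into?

Shifts by position in watch: pos 0: w→c (+6), pos 1: a→h (+7), pos 2: t→d (+10), pos 3: c→i (+6), pos 4: h→o (+7) — repeating every 3. The shifts repeat in a cycle of length 3: positions 0,1,… shift by +6, +7, +10, then the pattern repeats.
For comet: c+6=i, o+7=v, m+10=w, e+6=k, t+7=a.

ivwka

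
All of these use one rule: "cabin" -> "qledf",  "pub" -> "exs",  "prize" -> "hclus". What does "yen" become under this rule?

The output letters match the input read backwards, each shifted +3: cabin reversed is nibac. The word is reversed, then every letter is shifted forward by 3.
On yen: reverse → ney; then shift: n+3=q, e+3=h, y+3=b.

qhb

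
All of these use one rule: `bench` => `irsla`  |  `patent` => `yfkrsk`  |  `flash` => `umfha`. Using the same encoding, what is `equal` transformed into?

rbnfm

b(1)→i(8) and e(4)→r(17) fit y≡3x+5 (mod 26); the inverse of 3 mod 26 is 9. Treating letters as 0–25, the rule is x ↦ 3x + 5 (mod 26).
Applying it to equal: e(4)→3·4+5≡17=r; q(16)→3·16+5≡1=b; u(20)→3·20+5≡13=n; a(0)→3·0+5≡5=f; l(11)→3·11+5≡12=m (all mod 26).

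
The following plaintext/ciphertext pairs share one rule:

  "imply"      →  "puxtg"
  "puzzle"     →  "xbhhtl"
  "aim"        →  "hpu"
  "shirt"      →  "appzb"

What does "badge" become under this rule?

jhlol

The shift depends on letter class: consonant m→u is +8, but vowel i→p is +7. Two shifts are in play — +7 for a/e/i/o/u, +8 for every other letter.
On badge: b(cons)+8=j, a(vowel)+7=h, d(cons)+8=l, g(cons)+8=o, e(vowel)+7=l.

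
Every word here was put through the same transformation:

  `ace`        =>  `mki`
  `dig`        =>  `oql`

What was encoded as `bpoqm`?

The output letters match the input read backwards, each shifted +8: ace reversed is eca. The word is reversed, then every letter is shifted forward by 8.
Undoing it on bpoqm: shift back: b−8=t, p−8=h, o−8=g, q−8=i, m−8=e → thgie; then reverse → eight.

eight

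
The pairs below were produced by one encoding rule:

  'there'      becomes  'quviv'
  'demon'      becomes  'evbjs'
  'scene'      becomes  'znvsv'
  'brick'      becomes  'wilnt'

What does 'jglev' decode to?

oxide

t(19)→q(16) and h(7)→u(20) fit y≡17x+5 (mod 26); the inverse of 17 mod 26 is 23. Each letter's alphabet position (a=0..z=25) is mapped through 17·x+5 mod 26 — an affine cipher.
Reversing it on jglev: j(9)→23·(9−5)≡14=o; g(6)→23·(6−5)≡23=x; l(11)→23·(11−5)≡8=i; e(4)→23·(4−5)≡3=d; v(21)→23·(21−5)≡4=e (all mod 26).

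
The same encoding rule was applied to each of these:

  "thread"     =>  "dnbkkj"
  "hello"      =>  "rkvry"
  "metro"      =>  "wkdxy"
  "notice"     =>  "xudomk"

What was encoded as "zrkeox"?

The shifts repeat in a cycle of length 2: positions 0,1,… shift by +10, +6, then the pattern repeats.
Undoing it on zrkeox: z−10=p, r−6=l, k−10=a, e−6=y, o−10=e, x−6=r.

player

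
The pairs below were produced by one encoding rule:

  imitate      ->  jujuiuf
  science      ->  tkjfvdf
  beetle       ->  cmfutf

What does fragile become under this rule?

gzbhqmf

Shifts by position in imitate: pos 0: i→j (+1), pos 1: m→u (+8), pos 2: i→j (+1), pos 3: t→u (+1), pos 4: a→i (+8), pos 5: t→u (+1) — repeating every 3. The shifts repeat in a cycle of length 3: positions 0,1,… shift by +1, +8, +1, then the pattern repeats.
Applying it to fragile: f+1=g, r+8=z, a+1=b, g+1=h, i+8=q, l+1=m, e+1=f.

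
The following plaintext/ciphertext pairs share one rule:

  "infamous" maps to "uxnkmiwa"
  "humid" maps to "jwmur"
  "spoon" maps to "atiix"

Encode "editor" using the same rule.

i(8)→u(20) and n(13)→x(23) fit y≡11x+10 (mod 26); the inverse of 11 mod 26 is 19. Each letter's alphabet position (a=0..z=25) is mapped through 11·x+10 mod 26 — an affine cipher.
For editor: e(4)→11·4+10≡2=c; d(3)→11·3+10≡17=r; i(8)→11·8+10≡20=u; t(19)→11·19+10≡11=l; o(14)→11·14+10≡8=i; r(17)→11·17+10≡15=p (all mod 26).

crulip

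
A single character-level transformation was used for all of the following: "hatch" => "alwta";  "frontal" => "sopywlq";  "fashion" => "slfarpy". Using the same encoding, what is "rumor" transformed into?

h(7)→a(0) and a(0)→l(11) fit y≡17x+11 (mod 26); the inverse of 17 mod 26 is 23. Treating letters as 0–25, the rule is x ↦ 17x + 11 (mod 26).
For rumor: r(17)→17·17+11≡14=o; u(20)→17·20+11≡13=n; m(12)→17·12+11≡7=h; o(14)→17·14+11≡15=p; r(17)→17·17+11≡14=o (all mod 26).

onhpo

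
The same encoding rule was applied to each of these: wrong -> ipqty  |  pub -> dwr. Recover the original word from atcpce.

The word is reversed, then every letter is shifted forward by 2.
Reversing it on atcpce: shift back: a−2=y, t−2=r, c−2=a, p−2=n, c−2=a, e−2=c → yranac; then reverse → canary.

canary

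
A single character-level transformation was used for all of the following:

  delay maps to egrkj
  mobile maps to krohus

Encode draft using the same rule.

The output letters match the input read backwards, each shifted +6: delay reversed is yaled. Read the word backwards and shift each letter +6.
For draft: reverse → tfard; then shift: t+6=z, f+6=l, a+6=g, r+6=x, d+6=j.

zlgxj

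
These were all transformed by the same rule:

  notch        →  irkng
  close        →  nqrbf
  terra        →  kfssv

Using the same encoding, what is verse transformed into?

cfsbf

n(13)→i(8) and o(14)→r(17) fit y≡9x+21 (mod 26); the inverse of 9 mod 26 is 3. This is an affine cipher: with a=0,…,z=25, each position x becomes (9x+21) mod 26.
On verse: v(21)→9·21+21≡2=c; e(4)→9·4+21≡5=f; r(17)→9·17+21≡18=s; s(18)→9·18+21≡1=b; e(4)→9·4+21≡5=f (all mod 26).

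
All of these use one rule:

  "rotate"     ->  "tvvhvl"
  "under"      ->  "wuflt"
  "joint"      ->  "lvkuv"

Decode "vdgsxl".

Shifts by position in rotate: pos 0: r→t (+2), pos 1: o→v (+7), pos 2: t→v (+2), pos 3: a→h (+7) — repeating every 2. It's a Vigenère-style cipher with numeric key [2,7]: position i shifts by key[i mod 2].
Undoing it on vdgsxl: v−2=t, d−7=w, g−2=e, s−7=l, x−2=v, l−7=e.

twelve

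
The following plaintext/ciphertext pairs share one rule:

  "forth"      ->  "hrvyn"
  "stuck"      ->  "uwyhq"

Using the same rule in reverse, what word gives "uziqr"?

In forth: f→h is +2, o→r is +3, r→v is +4, t→y is +5 — the shift increases by 1 each position. Each letter shifts forward by (position + 2), i.e. 2, 3, 4, … — the shift grows by one for each successive letter.
Decoding uziqr: u−2=s, z−3=w, i−4=e, q−5=l, r−6=l.

swell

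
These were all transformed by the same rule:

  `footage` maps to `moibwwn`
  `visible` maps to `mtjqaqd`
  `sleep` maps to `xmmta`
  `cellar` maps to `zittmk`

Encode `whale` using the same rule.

Read the word backwards and shift each letter +8.
On whale: reverse → elahw; then shift: e+8=m, l+8=t, a+8=i, h+8=p, w+8=e.

mtipe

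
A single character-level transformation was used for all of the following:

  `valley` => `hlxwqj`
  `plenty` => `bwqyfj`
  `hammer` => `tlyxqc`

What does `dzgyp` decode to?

Shifts by position in valley: pos 0: v→h (+12), pos 1: a→l (+11), pos 2: l→x (+12), pos 3: l→w (+11) — repeating every 2. A repeating key of period 2 is used — shifts +12, +11 over and over.
Undoing it on dzgyp: d−12=r, z−11=o, g−12=u, y−11=n, p−12=d.

round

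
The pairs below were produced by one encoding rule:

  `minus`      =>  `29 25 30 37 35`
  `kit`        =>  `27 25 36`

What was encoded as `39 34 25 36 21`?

m is letter #13 and maps to 29: an offset of 16. Each letter is replaced by its alphabet position (a=1..z=26) + 16.
Undoing it on 39 34 25 36 21: 39→(39−16)÷1=23=w, 34→(34−16)÷1=18=r, 25→(25−16)÷1=9=i, 36→(36−16)÷1=20=t, 21→(21−16)÷1=5=e.

write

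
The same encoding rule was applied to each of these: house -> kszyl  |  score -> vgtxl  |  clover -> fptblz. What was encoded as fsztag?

In house: h→k is +3, o→s is +4, u→z is +5, s→y is +6 — the shift increases by 1 each position. Each letter shifts forward by (position + 3), i.e. 3, 4, 5, … — the shift grows by one for each successive letter.
Undoing it on fsztag: f−3=c, s−4=o, z−5=u, t−6=n, a−7=t, g−8=y.

county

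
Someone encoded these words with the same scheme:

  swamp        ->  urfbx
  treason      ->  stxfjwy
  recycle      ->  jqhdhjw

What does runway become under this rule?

The output letters match the input read backwards, each shifted +5: swamp reversed is pmaws. Two steps: reverse the string, then apply a Caesar shift of +5.
On runway: reverse → yawnur; then shift: y+5=d, a+5=f, w+5=b, n+5=s, u+5=z, r+5=w.

dfbszw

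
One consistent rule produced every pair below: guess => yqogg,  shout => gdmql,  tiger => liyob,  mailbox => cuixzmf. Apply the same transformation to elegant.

oxoyuhl

Treating letters as 0–25, the rule is x ↦ 5x + 20 (mod 26).
Applying it to elegant: e(4)→5·4+20≡14=o; l(11)→5·11+20≡23=x; e(4)→5·4+20≡14=o; g(6)→5·6+20≡24=y; a(0)→5·0+20≡20=u; n(13)→5·13+20≡7=h; t(19)→5·19+20≡11=l (all mod 26).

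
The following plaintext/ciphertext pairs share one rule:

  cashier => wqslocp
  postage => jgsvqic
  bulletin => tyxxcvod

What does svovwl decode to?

stitch

c(2)→w(22) and a(0)→q(16) fit y≡3x+16 (mod 26); the inverse of 3 mod 26 is 9. This is an affine cipher: with a=0,…,z=25, each position x becomes (3x+16) mod 26.
Reversing it on svovwl: s(18)→9·(18−16)≡18=s; v(21)→9·(21−16)≡19=t; o(14)→9·(14−16)≡8=i; v(21)→9·(21−16)≡19=t; w(22)→9·(22−16)≡2=c; l(11)→9·(11−16)≡7=h (all mod 26).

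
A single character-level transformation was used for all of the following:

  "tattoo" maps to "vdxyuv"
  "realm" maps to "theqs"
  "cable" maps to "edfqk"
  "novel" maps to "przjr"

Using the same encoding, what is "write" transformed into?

yumyk

In tattoo: t→v is +2, a→d is +3, t→x is +4, t→y is +5 — the shift increases by 1 each position. The shift increases by 1 at each position, starting from +2: 2, 3, 4, ….
Applying it to write: w+2=y, r+3=u, i+4=m, t+5=y, e+6=k.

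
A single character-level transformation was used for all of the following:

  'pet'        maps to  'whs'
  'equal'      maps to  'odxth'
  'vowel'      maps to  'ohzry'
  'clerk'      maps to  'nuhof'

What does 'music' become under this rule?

flvxp

The word is reversed, then every letter is shifted forward by 3.
On music: reverse → cisum; then shift: c+3=f, i+3=l, s+3=v, u+3=x, m+3=p.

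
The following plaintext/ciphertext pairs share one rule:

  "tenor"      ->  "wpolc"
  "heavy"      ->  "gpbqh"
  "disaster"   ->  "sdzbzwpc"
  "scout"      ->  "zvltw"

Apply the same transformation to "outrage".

t(19)→w(22) and e(4)→p(15) fit y≡23x+1 (mod 26); the inverse of 23 mod 26 is 17. This is an affine cipher: with a=0,…,z=25, each position x becomes (23x+1) mod 26.
Applying it to outrage: o(14)→23·14+1≡11=l; u(20)→23·20+1≡19=t; t(19)→23·19+1≡22=w; r(17)→23·17+1≡2=c; a(0)→23·0+1≡1=b; g(6)→23·6+1≡9=j; e(4)→23·4+1≡15=p (all mod 26).

ltwcbjp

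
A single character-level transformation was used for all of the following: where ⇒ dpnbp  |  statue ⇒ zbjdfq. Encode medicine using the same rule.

tmmsnuas

In where: w→d is +7, h→p is +8, e→n is +9, r→b is +10 — the shift increases by 1 each position. Letter i (0-indexed) is shifted by i+7, so successive shifts are 7, 8, 9, ….
Applying it to medicine: m+7=t, e+8=m, d+9=m, i+10=s, c+11=n, i+12=u, n+13=a, e+14=s.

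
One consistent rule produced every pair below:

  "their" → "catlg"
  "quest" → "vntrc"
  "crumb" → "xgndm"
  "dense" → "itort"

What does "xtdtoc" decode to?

cement

t(19)→c(2) and h(7)→a(0) fit y≡11x+1 (mod 26); the inverse of 11 mod 26 is 19. This is an affine cipher: with a=0,…,z=25, each position x becomes (11x+1) mod 26.
Decoding xtdtoc: x(23)→19·(23−1)≡2=c; t(19)→19·(19−1)≡4=e; d(3)→19·(3−1)≡12=m; t(19)→19·(19−1)≡4=e; o(14)→19·(14−1)≡13=n; c(2)→19·(2−1)≡19=t (all mod 26).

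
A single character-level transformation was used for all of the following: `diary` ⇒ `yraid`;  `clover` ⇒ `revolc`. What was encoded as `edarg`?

grade

The output letters match the input read backwards: diary reversed is yraid. It's just the letters in reverse order.
Reversing it on edarg: then reverse → grade.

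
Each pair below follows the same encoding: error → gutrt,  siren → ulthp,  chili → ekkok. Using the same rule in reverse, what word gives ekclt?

chair

Shifts by position in error: pos 0: e→g (+2), pos 1: r→u (+3), pos 2: r→t (+2), pos 3: o→r (+3) — repeating every 2. It's a Vigenère-style cipher with numeric key [2,3]: position i shifts by key[i mod 2].
Reversing it on ekclt: e−2=c, k−3=h, c−2=a, l−3=i, t−2=r.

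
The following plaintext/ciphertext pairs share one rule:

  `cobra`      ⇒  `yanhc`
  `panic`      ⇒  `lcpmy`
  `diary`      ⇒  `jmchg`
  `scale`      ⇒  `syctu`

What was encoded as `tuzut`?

c(2)→y(24) and o(14)→a(0) fit y≡11x+2 (mod 26); the inverse of 11 mod 26 is 19. This is an affine cipher: with a=0,…,z=25, each position x becomes (11x+2) mod 26.
Undoing it on tuzut: t(19)→19·(19−2)≡11=l; u(20)→19·(20−2)≡4=e; z(25)→19·(25−2)≡21=v; u(20)→19·(20−2)≡4=e; t(19)→19·(19−2)≡11=l (all mod 26).

level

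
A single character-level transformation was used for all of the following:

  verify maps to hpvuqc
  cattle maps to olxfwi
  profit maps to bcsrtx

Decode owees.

A repeating key of period 3 is used — shifts +12, +11, +4 over and over.
Decoding owees: o−12=c, w−11=l, e−4=a, e−12=s, s−11=h.

clash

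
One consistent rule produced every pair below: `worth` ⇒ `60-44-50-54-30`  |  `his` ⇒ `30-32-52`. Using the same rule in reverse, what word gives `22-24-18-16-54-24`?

With a=1..z=26, the number is 2·pos + 14.
Undoing it on 22-24-18-16-54-24: 22→(22−14)÷2=4=d, 24→(24−14)÷2=5=e, 18→(18−14)÷2=2=b, 16→(16−14)÷2=1=a, 54→(54−14)÷2=20=t, 24→(24−14)÷2=5=e.

debate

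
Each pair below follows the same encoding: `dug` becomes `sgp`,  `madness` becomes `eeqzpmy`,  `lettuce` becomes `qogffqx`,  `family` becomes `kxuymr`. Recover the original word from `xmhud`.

rival

The word is reversed, then every letter is shifted forward by 12.
Decoding xmhud: shift back: x−12=l, m−12=a, h−12=v, u−12=i, d−12=r → lavir; then reverse → rival.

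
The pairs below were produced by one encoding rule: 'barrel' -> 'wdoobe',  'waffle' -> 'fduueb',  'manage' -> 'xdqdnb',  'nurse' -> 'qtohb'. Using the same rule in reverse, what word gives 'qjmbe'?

novel

b(1)→w(22) and a(0)→d(3) fit y≡19x+3 (mod 26); the inverse of 19 mod 26 is 11. Treating letters as 0–25, the rule is x ↦ 19x + 3 (mod 26).
Reversing it on qjmbe: q(16)→11·(16−3)≡13=n; j(9)→11·(9−3)≡14=o; m(12)→11·(12−3)≡21=v; b(1)→11·(1−3)≡4=e; e(4)→11·(4−3)≡11=l (all mod 26).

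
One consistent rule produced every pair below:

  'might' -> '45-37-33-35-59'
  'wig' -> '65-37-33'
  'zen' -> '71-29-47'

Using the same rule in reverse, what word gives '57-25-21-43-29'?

m(#13)→45 and i(#9)→37: differences scale by 2, so n = 2·pos + 19. Each letter becomes 2×(its alphabet position, a=1..z=26) + 19.
Decoding 57-25-21-43-29: 57→(57−19)÷2=19=s, 25→(25−19)÷2=3=c, 21→(21−19)÷2=1=a, 43→(43−19)÷2=12=l, 29→(29−19)÷2=5=e.

scale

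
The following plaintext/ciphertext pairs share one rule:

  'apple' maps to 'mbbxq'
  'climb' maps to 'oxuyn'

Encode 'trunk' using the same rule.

Compare letters: a→m is +12, p→b is +12, p→b is +12 — a constant shift. Each letter is shifted forward by 12 in the alphabet (a Caesar shift of +12).
On trunk: t+12=f, r+12=d, u+12=g, n+12=z, k+12=w.

fdgzw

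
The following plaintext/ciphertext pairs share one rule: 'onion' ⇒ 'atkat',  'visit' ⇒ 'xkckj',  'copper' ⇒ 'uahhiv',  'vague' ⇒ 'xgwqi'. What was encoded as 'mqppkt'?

muffin

This is an affine cipher: with a=0,…,z=25, each position x becomes (7x+6) mod 26.
Decoding mqppkt: m(12)→15·(12−6)≡12=m; q(16)→15·(16−6)≡20=u; p(15)→15·(15−6)≡5=f; p(15)→15·(15−6)≡5=f; k(10)→15·(10−6)≡8=i; t(19)→15·(19−6)≡13=n (all mod 26).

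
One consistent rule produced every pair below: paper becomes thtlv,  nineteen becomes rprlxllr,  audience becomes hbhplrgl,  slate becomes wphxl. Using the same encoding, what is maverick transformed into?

qhzlvpgo

Two shifts are in play — +7 for a/e/i/o/u, +4 for every other letter.
Applying it to maverick: m(cons)+4=q, a(vowel)+7=h, v(cons)+4=z, e(vowel)+7=l, r(cons)+4=v, i(vowel)+7=p, c(cons)+4=g, k(cons)+4=o.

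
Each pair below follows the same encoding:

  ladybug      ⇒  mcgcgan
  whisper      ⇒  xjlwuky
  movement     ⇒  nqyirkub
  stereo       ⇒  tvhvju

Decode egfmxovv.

In ladybug: l→m is +1, a→c is +2, d→g is +3, y→c is +4 — the shift increases by 1 each position. The shift increases by 1 at each position, starting from +1: 1, 2, 3, ….
Reversing it on egfmxovv: e−1=d, g−2=e, f−3=c, m−4=i, x−5=s, o−6=i, v−7=o, v−8=n.

decision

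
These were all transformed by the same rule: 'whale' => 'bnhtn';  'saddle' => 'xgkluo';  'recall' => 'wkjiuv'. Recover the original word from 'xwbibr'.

squash

In whale: w→b is +5, h→n is +6, a→h is +7, l→t is +8 — the shift increases by 1 each position. Letter i (0-indexed) is shifted by i+5, so successive shifts are 5, 6, 7, ….
Undoing it on xwbibr: x−5=s, w−6=q, b−7=u, i−8=a, b−9=s, r−10=h.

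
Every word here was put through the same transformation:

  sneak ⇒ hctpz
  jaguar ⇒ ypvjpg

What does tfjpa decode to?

Compare letters: s→h is +15, n→c is +15, e→t is +15 — a constant shift. Each letter is shifted forward by 15 in the alphabet (a Caesar shift of +15).
Undoing it on tfjpa: t−15=e, f−15=q, j−15=u, p−15=a, a−15=l.

equal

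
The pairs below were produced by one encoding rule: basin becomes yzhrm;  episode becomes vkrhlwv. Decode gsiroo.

thrill

Each pair mirrors across the alphabet (b↔y, a↔z, s↔h): positions sum to 25. This is the alphabet-reversal cipher (Atbash): a becomes z, b becomes y, etc.
Undoing it on gsiroo: g↔t, s↔h, i↔r, r↔i, o↔l, o↔l.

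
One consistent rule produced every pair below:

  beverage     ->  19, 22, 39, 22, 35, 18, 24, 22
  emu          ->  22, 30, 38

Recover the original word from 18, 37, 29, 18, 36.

Each letter is replaced by its alphabet position (a=1..z=26) + 17.
Reversing it on 18, 37, 29, 18, 36: 18→(18−17)÷1=1=a, 37→(37−17)÷1=20=t, 29→(29−17)÷1=12=l, 18→(18−17)÷1=1=a, 36→(36−17)÷1=19=s.

atlas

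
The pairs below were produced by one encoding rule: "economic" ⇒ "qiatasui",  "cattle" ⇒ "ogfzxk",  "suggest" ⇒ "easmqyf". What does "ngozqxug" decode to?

Shifts by position in economic: pos 0: e→q (+12), pos 1: c→i (+6), pos 2: o→a (+12), pos 3: n→t (+6) — repeating every 2. A repeating key of period 2 is used — shifts +12, +6 over and over.
Undoing it on ngozqxug: n−12=b, g−6=a, o−12=c, z−6=t, q−12=e, x−6=r, u−12=i, g−6=a.

bacteria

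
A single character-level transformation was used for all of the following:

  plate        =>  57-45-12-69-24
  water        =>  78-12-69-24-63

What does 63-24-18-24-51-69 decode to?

The formula is n = 3×(alphabet index, a=1) + 9.
Undoing it on 63-24-18-24-51-69: 63→(63−9)÷3=18=r, 24→(24−9)÷3=5=e, 18→(18−9)÷3=3=c, 24→(24−9)÷3=5=e, 51→(51−9)÷3=14=n, 69→(69−9)÷3=20=t.

recent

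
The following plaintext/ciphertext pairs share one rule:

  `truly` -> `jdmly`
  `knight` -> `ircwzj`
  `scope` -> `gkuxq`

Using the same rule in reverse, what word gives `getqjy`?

t(19)→j(9) and r(17)→d(3) fit y≡3x+4 (mod 26); the inverse of 3 mod 26 is 9. This is an affine cipher: with a=0,…,z=25, each position x becomes (3x+4) mod 26.
Reversing it on getqjy: g(6)→9·(6−4)≡18=s; e(4)→9·(4−4)≡0=a; t(19)→9·(19−4)≡5=f; q(16)→9·(16−4)≡4=e; j(9)→9·(9−4)≡19=t; y(24)→9·(24−4)≡24=y (all mod 26).

safety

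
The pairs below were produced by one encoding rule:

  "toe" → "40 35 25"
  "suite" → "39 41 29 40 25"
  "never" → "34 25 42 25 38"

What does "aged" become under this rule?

21 27 25 24

t is letter #20 and maps to 40: an offset of 20. Each letter is replaced by its alphabet position (a=1..z=26) + 20.
On aged: a=1→21, g=7→27, e=5→25, d=4→24.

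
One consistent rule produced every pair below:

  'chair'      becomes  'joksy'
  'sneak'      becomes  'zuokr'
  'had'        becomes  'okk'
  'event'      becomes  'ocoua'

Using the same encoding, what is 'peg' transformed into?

won

The shift depends on letter class: consonant c→j is +7, but vowel a→k is +10. The rule splits by letter class: vowels +10, consonants +7.
On peg: p(cons)+7=w, e(vowel)+10=o, g(cons)+7=n.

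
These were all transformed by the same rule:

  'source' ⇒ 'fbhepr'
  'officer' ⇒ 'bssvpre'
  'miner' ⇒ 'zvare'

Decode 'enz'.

Every letter moves 13 places later in the alphabet, wrapping around z→a.
Reversing it on enz: e−13=r, n−13=a, z−13=m.

ram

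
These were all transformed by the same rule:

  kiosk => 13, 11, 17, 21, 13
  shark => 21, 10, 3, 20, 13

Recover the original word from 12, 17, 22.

k is letter #11 and maps to 13: an offset of 2. Each letter is replaced by its alphabet position (a=1..z=26) + 2.
Decoding 12, 17, 22: 12→(12−2)÷1=10=j, 17→(17−2)÷1=15=o, 22→(22−2)÷1=20=t.

jot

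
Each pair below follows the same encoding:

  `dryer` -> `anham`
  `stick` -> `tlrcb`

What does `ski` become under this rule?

rtb

The output letters match the input read backwards, each shifted +9: dryer reversed is reyrd. Read the word backwards and shift each letter +9.
Applying it to ski: reverse → iks; then shift: i+9=r, k+9=t, s+9=b.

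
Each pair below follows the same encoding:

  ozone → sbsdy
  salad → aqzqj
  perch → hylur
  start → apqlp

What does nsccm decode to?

This is an affine cipher: with a=0,…,z=25, each position x becomes (15x+16) mod 26.
Reversing it on nsccm: n(13)→7·(13−16)≡5=f; s(18)→7·(18−16)≡14=o; c(2)→7·(2−16)≡6=g; c(2)→7·(2−16)≡6=g; m(12)→7·(12−16)≡24=y (all mod 26).

foggy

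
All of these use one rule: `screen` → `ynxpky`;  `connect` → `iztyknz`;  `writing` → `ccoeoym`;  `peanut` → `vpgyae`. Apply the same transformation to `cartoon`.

Shifts by position in screen: pos 0: s→y (+6), pos 1: c→n (+11), pos 2: r→x (+6), pos 3: e→p (+11) — repeating every 2. A repeating key of period 2 is used — shifts +6, +11 over and over.
On cartoon: c+6=i, a+11=l, r+6=x, t+11=e, o+6=u, o+11=z, n+6=t.

ilxeuzt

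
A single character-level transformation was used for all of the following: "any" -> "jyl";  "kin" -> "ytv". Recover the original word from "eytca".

The word is reversed, then every letter is shifted forward by 11.
Decoding eytca: shift back: e−11=t, y−11=n, t−11=i, c−11=r, a−11=p → tnirp; then reverse → print.

print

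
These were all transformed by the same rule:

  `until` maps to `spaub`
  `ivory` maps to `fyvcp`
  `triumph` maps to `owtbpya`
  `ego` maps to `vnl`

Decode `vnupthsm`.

The output letters match the input read backwards, each shifted +7: until reversed is litnu. Read the word backwards and shift each letter +7.
Reversing it on vnupthsm: shift back: v−7=o, n−7=g, u−7=n, p−7=i, t−7=m, h−7=a, s−7=l, m−7=f → ognimalf; then reverse → flamingo.

flamingo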